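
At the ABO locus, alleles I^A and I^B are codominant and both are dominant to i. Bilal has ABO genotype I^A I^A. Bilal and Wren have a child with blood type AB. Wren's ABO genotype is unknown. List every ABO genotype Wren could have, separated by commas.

For each candidate genotype of Wren, check whether crossing it with I^A I^A can produce every observed child phenotype.
  I^A I^A → possible child types {A} ✗
  I^A I^B → possible child types {A, AB} ✓
  I^A i → possible child types {A} ✗
  I^B I^B → possible child types {AB} ✓
  I^B i → possible child types {A, AB} ✓
  i i → possible child types {A} ✗

I^A I^B, I^B I^B, I^B i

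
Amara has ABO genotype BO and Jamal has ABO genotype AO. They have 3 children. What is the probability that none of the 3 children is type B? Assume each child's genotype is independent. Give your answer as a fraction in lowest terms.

ABO cross BO × AO → 1/4 O, 1/4 A, 1/4 B, 1/4 AB.
So P(type B) = 1/4 per child.
P(not type B) = 3/4 for one child; (3/4)^3 = 27/64.

27/64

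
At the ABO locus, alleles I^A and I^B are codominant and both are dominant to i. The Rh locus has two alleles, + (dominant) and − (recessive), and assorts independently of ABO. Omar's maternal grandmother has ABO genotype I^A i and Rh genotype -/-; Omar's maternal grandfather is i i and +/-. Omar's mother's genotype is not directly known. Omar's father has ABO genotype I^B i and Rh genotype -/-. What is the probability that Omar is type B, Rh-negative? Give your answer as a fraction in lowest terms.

Omar's mother's ABO genotype from I^A i × i i: 1/2 I^A i, 1/2 i i.
Crossing each possibility with the father I^B i and summing P(type B): 1/2·1/4 + 1/2·1/2 = 3/8.
Similarly for Rh via the mother's Rh distribution: P(Rh-) = 3/4.
Independent loci: 3/8 × 3/4 = 9/32.

9/32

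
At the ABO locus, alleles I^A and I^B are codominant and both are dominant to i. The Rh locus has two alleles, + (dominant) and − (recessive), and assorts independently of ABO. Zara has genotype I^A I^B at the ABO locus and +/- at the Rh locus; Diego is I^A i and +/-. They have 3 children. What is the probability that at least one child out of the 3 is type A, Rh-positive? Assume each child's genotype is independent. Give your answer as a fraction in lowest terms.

ABO cross I^A I^B × I^A i → 1/2 A, 1/4 B, 1/4 AB.
Rh cross +/- × +/- → 3/4 Rh+, 1/4 Rh-; so P(type A, Rh-positive) = 1/2 × 3/4 = 3/8 per child.
P(none) = (5/8)^3 = 125/512; P(at least one) = 1 − 125/512 = 387/512.

387/512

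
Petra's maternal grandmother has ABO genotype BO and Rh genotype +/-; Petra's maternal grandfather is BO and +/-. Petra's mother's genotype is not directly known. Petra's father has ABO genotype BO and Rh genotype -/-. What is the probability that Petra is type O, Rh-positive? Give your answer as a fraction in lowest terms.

Petra's mother's ABO genotype from BO × BO: 1/4 BB, 1/2 BO, 1/4 OO.
Crossing each possibility with the father BO and summing P(type O): 1/4·0 + 1/2·1/4 + 1/4·1/2 = 1/4.
Similarly for Rh via the mother's Rh distribution: P(Rh+) = 1/2.
Independent loci: 1/4 × 1/2 = 1/8.

1/8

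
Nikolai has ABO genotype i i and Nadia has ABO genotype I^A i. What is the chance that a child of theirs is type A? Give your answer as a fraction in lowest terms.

1/2

ABO cross i i × I^A i → offspring phenotypes: 1/2 O, 1/2 A.
So P(type A) = 1/2.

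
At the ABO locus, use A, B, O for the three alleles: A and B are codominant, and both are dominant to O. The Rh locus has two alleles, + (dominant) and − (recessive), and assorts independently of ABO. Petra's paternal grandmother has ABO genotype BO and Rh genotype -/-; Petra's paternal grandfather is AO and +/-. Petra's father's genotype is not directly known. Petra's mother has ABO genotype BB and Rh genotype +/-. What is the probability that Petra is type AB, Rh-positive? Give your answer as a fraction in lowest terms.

5/32

Petra's father's ABO genotype from BO × AO: 1/4 AB, 1/4 AO, 1/4 BO, 1/4 OO.
Crossing each possibility with the mother BB and summing P(type AB): 1/4·1/2 + 1/4·1/2 + 1/4·0 + 1/4·0 = 1/4.
Similarly for Rh via the father's Rh distribution: P(Rh+) = 5/8.
Independent loci: 1/4 × 5/8 = 5/32.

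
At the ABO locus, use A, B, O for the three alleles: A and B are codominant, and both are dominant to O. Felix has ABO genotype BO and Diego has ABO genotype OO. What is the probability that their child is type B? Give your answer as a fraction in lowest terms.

1/2

ABO cross BO × OO → offspring phenotypes: 1/2 O, 1/2 B.
So P(type B) = 1/2.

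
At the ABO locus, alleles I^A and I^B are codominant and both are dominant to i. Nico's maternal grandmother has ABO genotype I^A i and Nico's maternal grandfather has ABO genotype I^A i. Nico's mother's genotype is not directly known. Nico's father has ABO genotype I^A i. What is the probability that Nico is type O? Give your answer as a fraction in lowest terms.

Nico's mother's ABO genotype from I^A i × I^A i: 1/4 I^A I^A, 1/2 I^A i, 1/4 i i.
Crossing each possibility with the father I^A i and summing P(type O): 1/4·0 + 1/2·1/4 + 1/4·1/2 = 1/4.

1/4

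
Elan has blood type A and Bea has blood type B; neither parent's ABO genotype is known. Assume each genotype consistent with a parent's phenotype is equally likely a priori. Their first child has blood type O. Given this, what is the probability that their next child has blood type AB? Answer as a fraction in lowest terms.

Possible genotypes: Elan ∈ {AA, AO}; Bea ∈ {BB, BO}.
Weight each parental genotype pair by prior × P(type-O child):
  AO × BO: posterior weight 1; P(next child type AB) = 1/4.
Weighted sum = 1/4.

1/4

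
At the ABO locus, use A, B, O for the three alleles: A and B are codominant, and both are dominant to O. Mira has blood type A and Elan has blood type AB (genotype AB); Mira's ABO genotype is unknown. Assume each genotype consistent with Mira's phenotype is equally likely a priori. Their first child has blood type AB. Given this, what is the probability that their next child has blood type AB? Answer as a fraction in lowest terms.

5/12

Possible genotypes: Mira ∈ {AA, AO}; Elan ∈ {AB}.
Weight each parental genotype pair by prior × P(type-AB child):
  AA × AB: posterior weight 2/3; P(next child type AB) = 1/2.
  AO × AB: posterior weight 1/3; P(next child type AB) = 1/4.
Weighted sum = 5/12.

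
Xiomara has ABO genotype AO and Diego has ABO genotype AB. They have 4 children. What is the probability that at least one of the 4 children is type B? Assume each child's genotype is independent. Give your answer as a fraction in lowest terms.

ABO cross AO × AB → 1/2 A, 1/4 B, 1/4 AB.
So P(type B) = 1/4 per child.
P(none) = (3/4)^4 = 81/256; P(at least one) = 1 − 81/256 = 175/256.

175/256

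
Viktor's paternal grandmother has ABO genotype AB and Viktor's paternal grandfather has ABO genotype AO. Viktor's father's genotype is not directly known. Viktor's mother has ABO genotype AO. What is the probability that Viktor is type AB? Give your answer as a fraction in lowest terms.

1/8

Viktor's father's ABO genotype from AB × AO: 1/4 AA, 1/4 AB, 1/4 AO, 1/4 BO.
Crossing each possibility with the mother AO and summing P(type AB): 1/4·0 + 1/4·1/4 + 1/4·0 + 1/4·1/4 = 1/8.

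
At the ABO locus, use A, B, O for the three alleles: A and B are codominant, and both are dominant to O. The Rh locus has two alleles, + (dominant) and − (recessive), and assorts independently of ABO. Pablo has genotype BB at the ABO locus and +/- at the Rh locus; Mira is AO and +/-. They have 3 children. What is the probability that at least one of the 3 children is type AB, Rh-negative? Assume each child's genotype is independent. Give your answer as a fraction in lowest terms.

169/512

ABO cross BB × AO → 1/2 B, 1/2 AB.
Rh cross +/- × +/- → 3/4 Rh+, 1/4 Rh-; so P(type AB, Rh-negative) = 1/2 × 1/4 = 1/8 per child.
P(none) = (7/8)^3 = 343/512; P(at least one) = 1 − 343/512 = 169/512.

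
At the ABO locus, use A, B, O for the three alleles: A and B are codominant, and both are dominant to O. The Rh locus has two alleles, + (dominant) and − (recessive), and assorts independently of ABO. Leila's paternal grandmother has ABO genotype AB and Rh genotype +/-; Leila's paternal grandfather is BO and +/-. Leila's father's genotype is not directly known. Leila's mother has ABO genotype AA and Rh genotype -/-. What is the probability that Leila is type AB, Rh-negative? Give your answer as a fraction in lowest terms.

1/4

Leila's father's ABO genotype from AB × BO: 1/4 AB, 1/4 AO, 1/4 BB, 1/4 BO.
Crossing each possibility with the mother AA and summing P(type AB): 1/4·1/2 + 1/4·0 + 1/4·1 + 1/4·1/2 = 1/2.
Similarly for Rh via the father's Rh distribution: P(Rh-) = 1/2.
Independent loci: 1/2 × 1/2 = 1/4.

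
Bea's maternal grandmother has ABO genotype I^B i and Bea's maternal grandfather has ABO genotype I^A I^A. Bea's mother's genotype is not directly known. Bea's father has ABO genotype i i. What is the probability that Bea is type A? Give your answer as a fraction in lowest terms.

1/2

Bea's mother's ABO genotype from I^B i × I^A I^A: 1/2 I^A I^B, 1/2 I^A i.
Crossing each possibility with the father i i and summing P(type A): 1/2·1/2 + 1/2·1/2 = 1/2.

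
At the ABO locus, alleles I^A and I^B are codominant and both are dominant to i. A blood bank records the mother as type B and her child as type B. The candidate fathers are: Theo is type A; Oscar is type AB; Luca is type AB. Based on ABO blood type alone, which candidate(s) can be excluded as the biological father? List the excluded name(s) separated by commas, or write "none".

none

A candidate is excluded only if no genotype consistent with his phenotype could produce a type B child with a type B mother.
Every candidate has at least one consistent genotype combination, so none can be excluded.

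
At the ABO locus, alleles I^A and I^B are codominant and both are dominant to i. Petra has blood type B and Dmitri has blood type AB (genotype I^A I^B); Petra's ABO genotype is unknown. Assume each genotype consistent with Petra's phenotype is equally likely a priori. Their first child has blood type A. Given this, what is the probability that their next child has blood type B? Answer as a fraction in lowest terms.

1/2

Possible genotypes: Petra ∈ {I^B I^B, I^B i}; Dmitri ∈ {I^A I^B}.
Weight each parental genotype pair by prior × P(type-A child):
  I^B i × I^A I^B: posterior weight 1; P(next child type B) = 1/2.
Weighted sum = 1/2.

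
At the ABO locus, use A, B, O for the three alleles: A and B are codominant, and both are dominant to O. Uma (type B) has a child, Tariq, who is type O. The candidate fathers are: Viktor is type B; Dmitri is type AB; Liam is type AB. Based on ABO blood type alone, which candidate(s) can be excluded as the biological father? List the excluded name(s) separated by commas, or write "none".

A candidate is excluded only if no genotype consistent with his phenotype could produce a type O child with a type B mother.
Dmitri (type AB): no genotype consistent with that phenotype can produce a type-O child with a type-B mother.
Liam (type AB): no genotype consistent with that phenotype can produce a type-O child with a type-B mother.

Dmitri, Liam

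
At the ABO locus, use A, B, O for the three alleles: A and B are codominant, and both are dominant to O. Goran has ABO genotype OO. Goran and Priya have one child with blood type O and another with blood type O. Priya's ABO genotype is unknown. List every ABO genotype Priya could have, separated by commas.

AO, BO, OO

For each candidate genotype of Priya, check whether crossing it with OO can produce every observed child phenotype.
  AA → possible child types {A} ✗
  AB → possible child types {A, B} ✗
  AO → possible child types {O, A} ✓
  BB → possible child types {B} ✗
  BO → possible child types {O, B} ✓
  OO → possible child types {O} ✓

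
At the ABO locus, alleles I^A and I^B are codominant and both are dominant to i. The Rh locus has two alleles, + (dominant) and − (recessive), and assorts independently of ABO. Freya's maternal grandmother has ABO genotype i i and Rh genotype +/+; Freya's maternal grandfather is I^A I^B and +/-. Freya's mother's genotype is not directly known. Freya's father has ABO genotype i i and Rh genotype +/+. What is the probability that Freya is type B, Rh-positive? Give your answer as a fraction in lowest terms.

1/4

Freya's mother's ABO genotype from i i × I^A I^B: 1/2 I^A i, 1/2 I^B i.
Crossing each possibility with the father i i and summing P(type B): 1/2·0 + 1/2·1/2 = 1/4.
Similarly for Rh via the mother's Rh distribution: P(Rh+) = 1.
Independent loci: 1/4 × 1 = 1/4.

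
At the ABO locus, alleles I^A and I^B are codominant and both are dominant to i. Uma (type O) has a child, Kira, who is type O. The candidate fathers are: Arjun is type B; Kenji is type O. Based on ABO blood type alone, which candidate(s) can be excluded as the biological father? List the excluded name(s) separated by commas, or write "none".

A candidate is excluded only if no genotype consistent with his phenotype could produce a type O child with a type O mother.
Every candidate has at least one consistent genotype combination, so none can be excluded.

none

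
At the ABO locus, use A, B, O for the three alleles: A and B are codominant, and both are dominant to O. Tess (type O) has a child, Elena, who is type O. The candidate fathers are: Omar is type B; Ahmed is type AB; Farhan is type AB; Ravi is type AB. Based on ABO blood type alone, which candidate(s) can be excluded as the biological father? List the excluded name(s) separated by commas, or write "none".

A candidate is excluded only if no genotype consistent with his phenotype could produce a type O child with a type O mother.
Ahmed (type AB): no genotype consistent with that phenotype can produce a type-O child with a type-O mother.
Farhan (type AB): no genotype consistent with that phenotype can produce a type-O child with a type-O mother.
Ravi (type AB): no genotype consistent with that phenotype can produce a type-O child with a type-O mother.

Ahmed, Farhan, Ravi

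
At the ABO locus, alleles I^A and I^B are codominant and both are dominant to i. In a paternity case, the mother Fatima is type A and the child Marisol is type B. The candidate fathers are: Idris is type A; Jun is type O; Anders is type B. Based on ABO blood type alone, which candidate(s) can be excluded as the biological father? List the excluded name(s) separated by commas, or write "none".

Idris, Jun

A candidate is excluded only if no genotype consistent with his phenotype could produce a type B child with a type A mother.
Idris (type A): no genotype consistent with that phenotype can produce a type-B child with a type-A mother.
Jun (type O): no genotype consistent with that phenotype can produce a type-B child with a type-A mother.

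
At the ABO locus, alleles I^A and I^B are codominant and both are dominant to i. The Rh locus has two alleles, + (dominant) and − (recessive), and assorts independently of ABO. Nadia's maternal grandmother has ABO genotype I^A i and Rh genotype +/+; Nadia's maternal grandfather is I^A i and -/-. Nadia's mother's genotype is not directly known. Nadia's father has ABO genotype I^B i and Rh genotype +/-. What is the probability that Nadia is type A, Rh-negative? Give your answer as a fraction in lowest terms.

1/16

Nadia's mother's ABO genotype from I^A i × I^A i: 1/4 I^A I^A, 1/2 I^A i, 1/4 i i.
Crossing each possibility with the father I^B i and summing P(type A): 1/4·1/2 + 1/2·1/4 + 1/4·0 = 1/4.
Similarly for Rh via the mother's Rh distribution: P(Rh-) = 1/4.
Independent loci: 1/4 × 1/4 = 1/16.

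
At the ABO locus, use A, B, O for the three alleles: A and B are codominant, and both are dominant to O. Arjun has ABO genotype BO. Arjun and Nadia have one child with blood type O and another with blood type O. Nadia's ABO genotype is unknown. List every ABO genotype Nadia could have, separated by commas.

For each candidate genotype of Nadia, check whether crossing it with BO can produce every observed child phenotype.
  AA → possible child types {A, AB} ✗
  AB → possible child types {A, B, AB} ✗
  AO → possible child types {O, A, B, AB} ✓
  BB → possible child types {B} ✗
  BO → possible child types {O, B} ✓
  OO → possible child types {O, B} ✓

AO, BO, OO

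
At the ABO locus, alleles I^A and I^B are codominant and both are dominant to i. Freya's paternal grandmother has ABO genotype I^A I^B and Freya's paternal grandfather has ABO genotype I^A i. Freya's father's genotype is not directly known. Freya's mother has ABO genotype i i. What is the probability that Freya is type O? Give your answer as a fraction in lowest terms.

1/4

Freya's father's ABO genotype from I^A I^B × I^A i: 1/4 I^A I^A, 1/4 I^A I^B, 1/4 I^A i, 1/4 I^B i.
Crossing each possibility with the mother i i and summing P(type O): 1/4·0 + 1/4·0 + 1/4·1/2 + 1/4·1/2 = 1/4.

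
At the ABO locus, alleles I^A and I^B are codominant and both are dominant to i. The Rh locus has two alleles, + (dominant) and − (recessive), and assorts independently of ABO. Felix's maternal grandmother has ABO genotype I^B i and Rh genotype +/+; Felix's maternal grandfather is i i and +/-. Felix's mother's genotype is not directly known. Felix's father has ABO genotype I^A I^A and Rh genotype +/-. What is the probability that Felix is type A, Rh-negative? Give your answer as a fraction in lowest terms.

3/32

Felix's mother's ABO genotype from I^B i × i i: 1/2 I^B i, 1/2 i i.
Crossing each possibility with the father I^A I^A and summing P(type A): 1/2·1/2 + 1/2·1 = 3/4.
Similarly for Rh via the mother's Rh distribution: P(Rh-) = 1/8.
Independent loci: 3/4 × 1/8 = 3/32.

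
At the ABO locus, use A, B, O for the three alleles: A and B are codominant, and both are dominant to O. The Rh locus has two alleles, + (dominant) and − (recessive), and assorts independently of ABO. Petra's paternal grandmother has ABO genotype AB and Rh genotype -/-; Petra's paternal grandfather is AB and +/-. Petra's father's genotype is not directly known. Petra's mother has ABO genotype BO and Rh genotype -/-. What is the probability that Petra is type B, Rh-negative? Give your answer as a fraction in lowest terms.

Petra's father's ABO genotype from AB × AB: 1/4 AA, 1/2 AB, 1/4 BB.
Crossing each possibility with the mother BO and summing P(type B): 1/4·0 + 1/2·1/2 + 1/4·1 = 1/2.
Similarly for Rh via the father's Rh distribution: P(Rh-) = 3/4.
Independent loci: 1/2 × 3/4 = 3/8.

3/8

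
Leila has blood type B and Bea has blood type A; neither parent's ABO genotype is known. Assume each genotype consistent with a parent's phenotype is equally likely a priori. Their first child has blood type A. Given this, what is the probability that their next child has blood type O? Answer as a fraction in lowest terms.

1/12

Possible genotypes: Leila ∈ {BB, BO}; Bea ∈ {AA, AO}.
Weight each parental genotype pair by prior × P(type-A child):
  BO × AA: posterior weight 2/3; P(next child type O) = 0.
  BO × AO: posterior weight 1/3; P(next child type O) = 1/4.
Weighted sum = 1/12.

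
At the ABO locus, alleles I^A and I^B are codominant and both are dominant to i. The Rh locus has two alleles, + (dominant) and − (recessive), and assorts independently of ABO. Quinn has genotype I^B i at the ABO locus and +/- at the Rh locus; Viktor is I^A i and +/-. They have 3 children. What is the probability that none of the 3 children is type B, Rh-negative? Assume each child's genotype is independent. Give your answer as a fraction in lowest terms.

3375/4096

ABO cross I^B i × I^A i → 1/4 O, 1/4 A, 1/4 B, 1/4 AB.
Rh cross +/- × +/- → 3/4 Rh+, 1/4 Rh-; so P(type B, Rh-negative) = 1/4 × 1/4 = 1/16 per child.
P(not type B, Rh-negative) = 15/16 for one child; (15/16)^3 = 3375/4096.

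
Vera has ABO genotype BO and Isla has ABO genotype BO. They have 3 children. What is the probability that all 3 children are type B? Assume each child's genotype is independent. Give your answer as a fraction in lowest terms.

ABO cross BO × BO → 1/4 O, 3/4 B.
So P(type B) = 3/4 per child.
All 3 independent: (3/4)^3 = 27/64.

27/64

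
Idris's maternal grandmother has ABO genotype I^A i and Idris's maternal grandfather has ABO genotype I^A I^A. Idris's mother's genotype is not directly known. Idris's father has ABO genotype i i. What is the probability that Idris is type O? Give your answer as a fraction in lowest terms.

Idris's mother's ABO genotype from I^A i × I^A I^A: 1/2 I^A I^A, 1/2 I^A i.
Crossing each possibility with the father i i and summing P(type O): 1/2·0 + 1/2·1/2 = 1/4.

1/4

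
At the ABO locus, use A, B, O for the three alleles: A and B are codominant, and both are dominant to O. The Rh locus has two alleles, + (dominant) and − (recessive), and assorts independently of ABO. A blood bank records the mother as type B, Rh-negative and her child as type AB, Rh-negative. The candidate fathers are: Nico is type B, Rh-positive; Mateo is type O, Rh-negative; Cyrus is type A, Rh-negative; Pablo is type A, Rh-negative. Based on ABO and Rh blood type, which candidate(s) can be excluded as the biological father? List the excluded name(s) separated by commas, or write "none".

Nico, Mateo

A candidate is excluded only if no genotype consistent with his phenotype could produce a type AB, Rh-negative child with a type B, Rh-negative mother.
Nico (type B, Rh+): no genotype consistent with that phenotype can produce a type-AB Rh- child with a type-B mother.
Mateo (type O, Rh-): no genotype consistent with that phenotype can produce a type-AB Rh- child with a type-B mother.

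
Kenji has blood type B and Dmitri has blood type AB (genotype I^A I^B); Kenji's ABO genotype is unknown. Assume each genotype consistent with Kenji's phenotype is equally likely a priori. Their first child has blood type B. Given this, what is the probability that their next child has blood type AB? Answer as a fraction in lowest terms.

Possible genotypes: Kenji ∈ {I^B I^B, I^B i}; Dmitri ∈ {I^A I^B}.
Weight each parental genotype pair by prior × P(type-B child):
  I^B I^B × I^A I^B: posterior weight 1/2; P(next child type AB) = 1/2.
  I^B i × I^A I^B: posterior weight 1/2; P(next child type AB) = 1/4.
Weighted sum = 3/8.

3/8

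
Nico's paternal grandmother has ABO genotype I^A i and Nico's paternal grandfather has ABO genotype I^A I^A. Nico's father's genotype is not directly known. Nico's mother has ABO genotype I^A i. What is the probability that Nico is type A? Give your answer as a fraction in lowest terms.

Nico's father's ABO genotype from I^A i × I^A I^A: 1/2 I^A I^A, 1/2 I^A i.
Crossing each possibility with the mother I^A i and summing P(type A): 1/2·1 + 1/2·3/4 = 7/8.

7/8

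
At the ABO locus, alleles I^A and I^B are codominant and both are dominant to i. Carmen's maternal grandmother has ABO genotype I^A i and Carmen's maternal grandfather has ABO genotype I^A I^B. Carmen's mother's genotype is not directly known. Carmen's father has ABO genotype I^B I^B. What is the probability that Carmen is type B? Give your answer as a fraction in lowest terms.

1/2

Carmen's mother's ABO genotype from I^A i × I^A I^B: 1/4 I^A I^A, 1/4 I^A I^B, 1/4 I^A i, 1/4 I^B i.
Crossing each possibility with the father I^B I^B and summing P(type B): 1/4·0 + 1/4·1/2 + 1/4·1/2 + 1/4·1 = 1/2.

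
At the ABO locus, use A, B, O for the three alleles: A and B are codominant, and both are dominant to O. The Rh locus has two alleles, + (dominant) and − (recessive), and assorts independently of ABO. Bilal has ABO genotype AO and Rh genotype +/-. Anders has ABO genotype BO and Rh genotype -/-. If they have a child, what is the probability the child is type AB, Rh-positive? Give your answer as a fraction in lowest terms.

ABO cross AO × BO → offspring phenotypes: 1/4 O, 1/4 A, 1/4 B, 1/4 AB.
Rh cross +/- × -/- → 1/2 Rh+, 1/2 Rh-.
Independent loci: P(type AB, Rh-positive) = 1/4 × 1/2 = 1/8.

1/8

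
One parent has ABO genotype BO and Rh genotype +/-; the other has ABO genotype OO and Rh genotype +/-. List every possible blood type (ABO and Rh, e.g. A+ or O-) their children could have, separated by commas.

O+, O-, B+, B-

Gametes from BO × OO give offspring ABO genotypes BO, OO, i.e. phenotypes O, B.
Rh cross +/- × +/- → phenotypes Rh+, Rh-.
Combining independently: O+, O-, B+, B-.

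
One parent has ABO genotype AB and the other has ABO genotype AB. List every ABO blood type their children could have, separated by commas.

Gametes from AB × AB give offspring ABO genotypes AA, AB, BB, i.e. phenotypes A, B, AB.

A, B, AB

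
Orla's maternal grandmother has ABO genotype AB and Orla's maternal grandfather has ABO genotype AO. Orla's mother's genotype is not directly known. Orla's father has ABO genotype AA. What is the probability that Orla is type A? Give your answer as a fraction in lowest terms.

Orla's mother's ABO genotype from AB × AO: 1/4 AA, 1/4 AB, 1/4 AO, 1/4 BO.
Crossing each possibility with the father AA and summing P(type A): 1/4·1 + 1/4·1/2 + 1/4·1 + 1/4·1/2 = 3/4.

3/4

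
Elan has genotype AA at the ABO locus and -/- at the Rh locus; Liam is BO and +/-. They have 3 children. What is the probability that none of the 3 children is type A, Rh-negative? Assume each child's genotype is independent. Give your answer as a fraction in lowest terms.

ABO cross AA × BO → 1/2 A, 1/2 AB.
Rh cross -/- × +/- → 1/2 Rh+, 1/2 Rh-; so P(type A, Rh-negative) = 1/2 × 1/2 = 1/4 per child.
P(not type A, Rh-negative) = 3/4 for one child; (3/4)^3 = 27/64.

27/64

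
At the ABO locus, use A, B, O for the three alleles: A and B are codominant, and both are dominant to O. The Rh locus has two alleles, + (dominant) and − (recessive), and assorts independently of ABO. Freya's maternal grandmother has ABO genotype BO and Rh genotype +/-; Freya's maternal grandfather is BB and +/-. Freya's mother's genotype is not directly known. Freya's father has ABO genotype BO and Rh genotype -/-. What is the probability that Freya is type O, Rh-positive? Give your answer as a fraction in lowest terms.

Freya's mother's ABO genotype from BO × BB: 1/2 BB, 1/2 BO.
Crossing each possibility with the father BO and summing P(type O): 1/2·0 + 1/2·1/4 = 1/8.
Similarly for Rh via the mother's Rh distribution: P(Rh+) = 1/2.
Independent loci: 1/8 × 1/2 = 1/16.

1/16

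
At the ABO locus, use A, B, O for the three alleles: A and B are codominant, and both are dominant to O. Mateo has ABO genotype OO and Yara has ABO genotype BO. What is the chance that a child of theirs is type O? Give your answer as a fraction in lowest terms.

ABO cross OO × BO → offspring phenotypes: 1/2 O, 1/2 B.
So P(type O) = 1/2.

1/2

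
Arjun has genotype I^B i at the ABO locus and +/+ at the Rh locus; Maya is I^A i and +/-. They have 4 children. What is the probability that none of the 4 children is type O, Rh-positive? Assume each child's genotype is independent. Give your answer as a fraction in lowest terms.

81/256

ABO cross I^B i × I^A i → 1/4 O, 1/4 A, 1/4 B, 1/4 AB.
Rh cross +/+ × +/- → 1 Rh+; so P(type O, Rh-positive) = 1/4 × 1 = 1/4 per child.
P(not type O, Rh-positive) = 3/4 for one child; (3/4)^4 = 81/256.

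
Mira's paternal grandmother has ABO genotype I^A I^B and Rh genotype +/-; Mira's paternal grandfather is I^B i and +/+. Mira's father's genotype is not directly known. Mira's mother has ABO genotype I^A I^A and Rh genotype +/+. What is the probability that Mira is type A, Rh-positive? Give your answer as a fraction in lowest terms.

Mira's father's ABO genotype from I^A I^B × I^B i: 1/4 I^A I^B, 1/4 I^A i, 1/4 I^B I^B, 1/4 I^B i.
Crossing each possibility with the mother I^A I^A and summing P(type A): 1/4·1/2 + 1/4·1 + 1/4·0 + 1/4·1/2 = 1/2.
Similarly for Rh via the father's Rh distribution: P(Rh+) = 1.
Independent loci: 1/2 × 1 = 1/2.

1/2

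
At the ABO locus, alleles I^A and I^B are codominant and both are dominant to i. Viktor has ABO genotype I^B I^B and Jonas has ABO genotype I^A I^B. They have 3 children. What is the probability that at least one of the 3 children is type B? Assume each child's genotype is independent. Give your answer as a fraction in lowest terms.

7/8

ABO cross I^B I^B × I^A I^B → 1/2 B, 1/2 AB.
So P(type B) = 1/2 per child.
P(none) = (1/2)^3 = 1/8; P(at least one) = 1 − 1/8 = 7/8.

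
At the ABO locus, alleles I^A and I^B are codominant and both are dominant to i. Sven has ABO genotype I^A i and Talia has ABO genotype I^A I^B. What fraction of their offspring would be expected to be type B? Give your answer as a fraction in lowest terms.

ABO cross I^A i × I^A I^B → offspring phenotypes: 1/2 A, 1/4 B, 1/4 AB.
So P(type B) = 1/4.

1/4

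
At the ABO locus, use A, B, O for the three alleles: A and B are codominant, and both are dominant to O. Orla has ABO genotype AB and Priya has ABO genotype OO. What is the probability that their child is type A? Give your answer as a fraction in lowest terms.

ABO cross AB × OO → offspring phenotypes: 1/2 A, 1/2 B.
So P(type A) = 1/2.

1/2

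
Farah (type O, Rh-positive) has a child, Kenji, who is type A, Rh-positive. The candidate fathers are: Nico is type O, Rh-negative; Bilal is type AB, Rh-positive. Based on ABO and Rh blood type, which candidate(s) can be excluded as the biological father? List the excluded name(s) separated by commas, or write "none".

A candidate is excluded only if no genotype consistent with his phenotype could produce a type A, Rh-positive child with a type O, Rh-positive mother.
Nico (type O, Rh-): no genotype consistent with that phenotype can produce a type-A Rh+ child with a type-O mother.

Nico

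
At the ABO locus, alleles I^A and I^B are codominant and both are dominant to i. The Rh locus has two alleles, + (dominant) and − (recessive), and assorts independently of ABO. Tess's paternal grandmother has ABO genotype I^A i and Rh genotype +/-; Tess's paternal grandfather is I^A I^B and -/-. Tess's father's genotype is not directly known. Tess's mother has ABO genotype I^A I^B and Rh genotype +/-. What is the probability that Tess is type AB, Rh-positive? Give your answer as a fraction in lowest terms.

15/64

Tess's father's ABO genotype from I^A i × I^A I^B: 1/4 I^A I^A, 1/4 I^A I^B, 1/4 I^A i, 1/4 I^B i.
Crossing each possibility with the mother I^A I^B and summing P(type AB): 1/4·1/2 + 1/4·1/2 + 1/4·1/4 + 1/4·1/4 = 3/8.
Similarly for Rh via the father's Rh distribution: P(Rh+) = 5/8.
Independent loci: 3/8 × 5/8 = 15/64.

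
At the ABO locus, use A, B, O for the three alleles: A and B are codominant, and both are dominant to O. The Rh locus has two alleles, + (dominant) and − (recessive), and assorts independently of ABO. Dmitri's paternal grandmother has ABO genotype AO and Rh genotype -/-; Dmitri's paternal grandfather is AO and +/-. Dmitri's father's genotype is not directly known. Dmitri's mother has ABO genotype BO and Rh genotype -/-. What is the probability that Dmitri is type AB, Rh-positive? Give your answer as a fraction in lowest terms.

1/16

Dmitri's father's ABO genotype from AO × AO: 1/4 AA, 1/2 AO, 1/4 OO.
Crossing each possibility with the mother BO and summing P(type AB): 1/4·1/2 + 1/2·1/4 + 1/4·0 = 1/4.
Similarly for Rh via the father's Rh distribution: P(Rh+) = 1/4.
Independent loci: 1/4 × 1/4 = 1/16.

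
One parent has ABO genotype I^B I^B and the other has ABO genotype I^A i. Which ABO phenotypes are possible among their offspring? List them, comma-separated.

B, AB

Gametes from I^B I^B × I^A i give offspring ABO genotypes I^A I^B, I^B i, i.e. phenotypes B, AB.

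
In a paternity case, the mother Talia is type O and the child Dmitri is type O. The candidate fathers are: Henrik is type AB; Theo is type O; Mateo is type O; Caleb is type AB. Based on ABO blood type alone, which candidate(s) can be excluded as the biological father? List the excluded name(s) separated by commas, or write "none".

Henrik, Caleb

A candidate is excluded only if no genotype consistent with his phenotype could produce a type O child with a type O mother.
Henrik (type AB): no genotype consistent with that phenotype can produce a type-O child with a type-O mother.
Caleb (type AB): no genotype consistent with that phenotype can produce a type-O child with a type-O mother.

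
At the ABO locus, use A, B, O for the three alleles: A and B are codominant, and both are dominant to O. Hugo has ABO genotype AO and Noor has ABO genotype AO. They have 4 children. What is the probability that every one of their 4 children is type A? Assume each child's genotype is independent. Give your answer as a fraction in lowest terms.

81/256

ABO cross AO × AO → 1/4 O, 3/4 A.
So P(type A) = 3/4 per child.
All 4 independent: (3/4)^4 = 81/256.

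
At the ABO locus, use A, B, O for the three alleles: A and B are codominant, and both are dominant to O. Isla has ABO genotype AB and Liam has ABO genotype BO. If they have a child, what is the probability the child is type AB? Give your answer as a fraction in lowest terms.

1/4

ABO cross AB × BO → offspring phenotypes: 1/4 A, 1/2 B, 1/4 AB.
So P(type AB) = 1/4.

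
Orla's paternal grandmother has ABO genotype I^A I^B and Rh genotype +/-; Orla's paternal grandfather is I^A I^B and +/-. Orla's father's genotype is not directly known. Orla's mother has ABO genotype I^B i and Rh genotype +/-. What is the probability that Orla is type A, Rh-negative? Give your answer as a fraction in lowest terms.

Orla's father's ABO genotype from I^A I^B × I^A I^B: 1/4 I^A I^A, 1/2 I^A I^B, 1/4 I^B I^B.
Crossing each possibility with the mother I^B i and summing P(type A): 1/4·1/2 + 1/2·1/4 + 1/4·0 = 1/4.
Similarly for Rh via the father's Rh distribution: P(Rh-) = 1/4.
Independent loci: 1/4 × 1/4 = 1/16.

1/16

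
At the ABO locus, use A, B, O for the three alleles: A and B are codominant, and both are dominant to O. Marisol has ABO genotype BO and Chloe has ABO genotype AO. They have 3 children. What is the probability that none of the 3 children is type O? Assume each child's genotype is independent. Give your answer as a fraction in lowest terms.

ABO cross BO × AO → 1/4 O, 1/4 A, 1/4 B, 1/4 AB.
So P(type O) = 1/4 per child.
P(not type O) = 3/4 for one child; (3/4)^3 = 27/64.

27/64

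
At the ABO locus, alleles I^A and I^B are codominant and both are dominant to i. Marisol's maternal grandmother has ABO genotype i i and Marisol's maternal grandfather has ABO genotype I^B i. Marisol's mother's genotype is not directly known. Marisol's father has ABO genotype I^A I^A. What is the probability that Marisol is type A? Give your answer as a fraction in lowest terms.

Marisol's mother's ABO genotype from i i × I^B i: 1/2 I^B i, 1/2 i i.
Crossing each possibility with the father I^A I^A and summing P(type A): 1/2·1/2 + 1/2·1 = 3/4.

3/4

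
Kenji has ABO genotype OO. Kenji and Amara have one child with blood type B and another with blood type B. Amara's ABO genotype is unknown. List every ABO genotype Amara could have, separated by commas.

For each candidate genotype of Amara, check whether crossing it with OO can produce every observed child phenotype.
  AA → possible child types {A} ✗
  AB → possible child types {A, B} ✓
  AO → possible child types {O, A} ✗
  BB → possible child types {B} ✓
  BO → possible child types {O, B} ✓
  OO → possible child types {O} ✗

AB, BB, BO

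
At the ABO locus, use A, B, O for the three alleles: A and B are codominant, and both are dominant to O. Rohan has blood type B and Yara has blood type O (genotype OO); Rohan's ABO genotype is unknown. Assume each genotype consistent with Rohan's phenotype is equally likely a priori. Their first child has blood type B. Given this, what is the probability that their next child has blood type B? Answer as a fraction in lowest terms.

5/6

Possible genotypes: Rohan ∈ {BB, BO}; Yara ∈ {OO}.
Weight each parental genotype pair by prior × P(type-B child):
  BB × OO: posterior weight 2/3; P(next child type B) = 1.
  BO × OO: posterior weight 1/3; P(next child type B) = 1/2.
Weighted sum = 5/6.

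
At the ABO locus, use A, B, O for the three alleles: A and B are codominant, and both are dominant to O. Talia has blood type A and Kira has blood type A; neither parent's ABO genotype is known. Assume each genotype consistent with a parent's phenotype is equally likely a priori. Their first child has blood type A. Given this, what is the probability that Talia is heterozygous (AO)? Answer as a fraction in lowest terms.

Possible genotypes: Talia ∈ {AA, AO}; Kira ∈ {AA, AO}.
Weight each parental genotype pair by prior × P(type-A child):
  AA × AA: posterior weight 4/15.
  AA × AO: posterior weight 4/15.
  AO × AA: posterior weight 4/15.
  AO × AO: posterior weight 1/5.
Sum the posterior weight over pairs where Talia is AO: 7/15.

7/15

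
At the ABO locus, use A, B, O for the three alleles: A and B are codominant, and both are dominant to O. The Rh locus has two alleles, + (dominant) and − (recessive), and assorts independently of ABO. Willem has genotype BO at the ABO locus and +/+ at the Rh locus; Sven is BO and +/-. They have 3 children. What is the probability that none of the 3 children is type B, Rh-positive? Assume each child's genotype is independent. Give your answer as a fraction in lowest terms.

ABO cross BO × BO → 1/4 O, 3/4 B.
Rh cross +/+ × +/- → 1 Rh+; so P(type B, Rh-positive) = 3/4 × 1 = 3/4 per child.
P(not type B, Rh-positive) = 1/4 for one child; (1/4)^3 = 1/64.

1/64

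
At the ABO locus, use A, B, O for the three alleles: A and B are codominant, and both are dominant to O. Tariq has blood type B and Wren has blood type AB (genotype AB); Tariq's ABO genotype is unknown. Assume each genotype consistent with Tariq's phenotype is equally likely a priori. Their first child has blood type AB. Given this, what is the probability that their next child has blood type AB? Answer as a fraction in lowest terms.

5/12

Possible genotypes: Tariq ∈ {BB, BO}; Wren ∈ {AB}.
Weight each parental genotype pair by prior × P(type-AB child):
  BB × AB: posterior weight 2/3; P(next child type AB) = 1/2.
  BO × AB: posterior weight 1/3; P(next child type AB) = 1/4.
Weighted sum = 5/12.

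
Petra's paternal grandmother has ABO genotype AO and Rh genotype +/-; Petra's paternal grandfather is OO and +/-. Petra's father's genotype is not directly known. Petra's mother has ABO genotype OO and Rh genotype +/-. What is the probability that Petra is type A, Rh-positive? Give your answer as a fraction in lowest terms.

Petra's father's ABO genotype from AO × OO: 1/2 AO, 1/2 OO.
Crossing each possibility with the mother OO and summing P(type A): 1/2·1/2 + 1/2·0 = 1/4.
Similarly for Rh via the father's Rh distribution: P(Rh+) = 3/4.
Independent loci: 1/4 × 3/4 = 3/16.

3/16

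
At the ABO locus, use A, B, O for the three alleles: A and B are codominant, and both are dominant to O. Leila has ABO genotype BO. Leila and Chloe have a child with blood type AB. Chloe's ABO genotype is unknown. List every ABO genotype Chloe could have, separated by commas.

For each candidate genotype of Chloe, check whether crossing it with BO can produce every observed child phenotype.
  AA → possible child types {A, AB} ✓
  AB → possible child types {A, B, AB} ✓
  AO → possible child types {O, A, B, AB} ✓
  BB → possible child types {B} ✗
  BO → possible child types {O, B} ✗
  OO → possible child types {O, B} ✗

AA, AB, AO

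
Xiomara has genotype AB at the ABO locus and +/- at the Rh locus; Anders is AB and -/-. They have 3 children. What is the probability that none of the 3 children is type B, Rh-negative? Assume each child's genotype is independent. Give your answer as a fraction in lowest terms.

ABO cross AB × AB → 1/4 A, 1/4 B, 1/2 AB.
Rh cross +/- × -/- → 1/2 Rh+, 1/2 Rh-; so P(type B, Rh-negative) = 1/4 × 1/2 = 1/8 per child.
P(not type B, Rh-negative) = 7/8 for one child; (7/8)^3 = 343/512.

343/512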